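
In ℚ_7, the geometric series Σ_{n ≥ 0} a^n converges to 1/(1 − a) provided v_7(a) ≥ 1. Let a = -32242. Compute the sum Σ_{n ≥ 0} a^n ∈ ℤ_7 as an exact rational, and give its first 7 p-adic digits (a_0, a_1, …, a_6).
Σ a^n = 1/(1 − a) = 1/32243;  first 7 digits = (1, 0, 0, 4, 0, 5, 1)

v_7(a) = 3 ≥ 1, so the series converges in ℤ_7 to 1/(1 − a) = 1/(1 − (-32242)) = 1/32243. Expand this rational in ℤ_7: compute digits iteratively via d_i = x_i mod 7, x_{i+1} = (x_i − d_i)/7. The first 7 digits are (1, 0, 0, 4, 0, 5, 1).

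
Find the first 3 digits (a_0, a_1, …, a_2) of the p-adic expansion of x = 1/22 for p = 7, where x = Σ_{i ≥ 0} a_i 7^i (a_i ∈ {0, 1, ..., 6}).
(a_0, …, a_2) = (1, 4, 1)

v_7(1/22) = 0 (numerator and denominator both coprime to 7), so x ∈ ℤ_7^×. Compute digits iteratively via a_i = x_i mod 7, x_{i+1} = (x_i − a_i)/7, with x_0 = x:
  x_0 = 1/22;  a_0 = 1;  x_1 = (x_0 − 1)/7 = -3/22
  x_1 = -3/22;  a_1 = 4;  x_2 = (x_1 − 4)/7 = -13/22
  x_2 = -13/22;  a_2 = 1;  x_3 = (x_2 − 1)/7 = -5/22
Digits: (1, 4, 1).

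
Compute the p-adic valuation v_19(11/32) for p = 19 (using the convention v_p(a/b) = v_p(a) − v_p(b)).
v_19(11/32) = 0

Factor powers of 19 from the numerator and denominator of the reduced fraction: 11 = 19^0 · 11 and 32 = 19^0 · 32. Apply v_p(a/b) = v_p(a) − v_p(b): v_19(11/32) = 0 − 0 = 0.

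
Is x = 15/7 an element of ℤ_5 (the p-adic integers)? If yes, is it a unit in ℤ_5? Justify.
x ∈ ℤ_5 but not a unit; v_5(x) = 1 > 0

ℤ_5 = {x ∈ ℚ_5 : v_5(x) ≥ 0} and ℤ_5^× = {x ∈ ℤ_5 : v_5(x) = 0}. Here v_5(15/7) = v_5(num) − v_5(den) = 1; compare against these criteria.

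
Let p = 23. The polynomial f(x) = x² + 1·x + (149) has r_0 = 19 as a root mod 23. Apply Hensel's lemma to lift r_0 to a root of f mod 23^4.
r_3 = 114812 (mod 279841)

Hensel: r_{i+1} = r_i − f(r_i)·(f′(r_i))^{-1} mod 23^{i+2}, f′(x) = 2x + 1. Iterate:
  r_0 = 19 (mod 23)
  r_1 = 19 (mod 529)
  r_2 = 5309 (mod 12167)
  r_3 = 114812 (mod 279841)
Final: r = 114812 satisfies f(r) ≡ 0 mod 23^4.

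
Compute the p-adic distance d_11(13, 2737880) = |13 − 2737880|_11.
d_11(13, 2737880) = 1/161051

Step 1 — x − y = 13 − 2737880 = -2737867. Step 2 — v_11(-2737867) = 5 (factor: -2737867 = −(11^5 · 17); the sign does not affect v_p). Step 3 — |x − y|_11 = 11^{-5} = 1/161051.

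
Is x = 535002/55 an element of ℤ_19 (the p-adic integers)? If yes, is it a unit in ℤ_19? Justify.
x ∈ ℤ_19 but not a unit; v_19(x) = 3 > 0

ℤ_19 = {x ∈ ℚ_19 : v_19(x) ≥ 0} and ℤ_19^× = {x ∈ ℤ_19 : v_19(x) = 0}. Here v_19(535002/55) = v_19(num) − v_19(den) = 3; compare against these criteria.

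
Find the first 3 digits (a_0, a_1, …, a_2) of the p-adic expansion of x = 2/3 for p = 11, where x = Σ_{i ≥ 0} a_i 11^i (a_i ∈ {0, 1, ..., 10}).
(a_0, …, a_2) = (8, 3, 7)

v_11(2/3) = 0 (numerator and denominator both coprime to 11), so x ∈ ℤ_11^×. Compute digits iteratively via a_i = x_i mod 11, x_{i+1} = (x_i − a_i)/11, with x_0 = x:
  x_0 = 2/3;  a_0 = 8;  x_1 = (x_0 − 8)/11 = -2/3
  x_1 = -2/3;  a_1 = 3;  x_2 = (x_1 − 3)/11 = -1/3
  x_2 = -1/3;  a_2 = 7;  x_3 = (x_2 − 7)/11 = -2/3
Digits: (8, 3, 7).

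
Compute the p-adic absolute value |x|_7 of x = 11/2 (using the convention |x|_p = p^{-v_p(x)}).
|11/2|_7 = 1

Step 1 — compute v_7(x) by factoring powers of 7 out of the numerator and denominator: v_7(11/2) = 0. Step 2 — apply |x|_p = p^{-v_p(x)} = 7^{0} = 1.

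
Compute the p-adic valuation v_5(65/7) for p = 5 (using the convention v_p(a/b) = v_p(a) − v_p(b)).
v_5(65/7) = 1

Factor powers of 5 from the numerator and denominator of the reduced fraction: 65 = 5^1 · 13 and 7 = 5^0 · 7. Apply v_p(a/b) = v_p(a) − v_p(b): v_5(65/7) = 1 − 0 = 1.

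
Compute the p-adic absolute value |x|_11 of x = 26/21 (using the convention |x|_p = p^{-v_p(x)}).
|26/21|_11 = 1

Step 1 — compute v_11(x) by factoring powers of 11 out of the numerator and denominator: v_11(26/21) = 0. Step 2 — apply |x|_p = p^{-v_p(x)} = 11^{0} = 1.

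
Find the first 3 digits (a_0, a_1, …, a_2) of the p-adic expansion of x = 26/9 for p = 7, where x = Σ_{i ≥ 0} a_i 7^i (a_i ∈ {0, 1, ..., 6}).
(a_0, …, a_2) = (6, 5, 0)

v_7(26/9) = 0 (numerator and denominator both coprime to 7), so x ∈ ℤ_7^×. Compute digits iteratively via a_i = x_i mod 7, x_{i+1} = (x_i − a_i)/7, with x_0 = x:
  x_0 = 26/9;  a_0 = 6;  x_1 = (x_0 − 6)/7 = -4/9
  x_1 = -4/9;  a_1 = 5;  x_2 = (x_1 − 5)/7 = -7/9
  x_2 = -7/9;  a_2 = 0;  x_3 = (x_2 − 0)/7 = -1/9
Digits: (6, 5, 0).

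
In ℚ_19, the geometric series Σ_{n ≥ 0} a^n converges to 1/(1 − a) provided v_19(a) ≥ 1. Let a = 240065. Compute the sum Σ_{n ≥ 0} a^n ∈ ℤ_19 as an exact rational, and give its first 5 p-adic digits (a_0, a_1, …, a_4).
Σ a^n = 1/(1 − a) = -1/240064;  first 5 digits = (1, 0, 0, 16, 1)

v_19(a) = 3 ≥ 1, so the series converges in ℤ_19 to 1/(1 − a) = 1/(1 − 240065) = -1/240064. Expand this rational in ℤ_19: compute digits iteratively via d_i = x_i mod 19, x_{i+1} = (x_i − d_i)/19. The first 5 digits are (1, 0, 0, 16, 1).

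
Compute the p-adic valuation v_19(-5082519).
v_19(-5082519) = 4

v_19(n) is the largest exponent k such that 19^k divides n. Factor out: -5082519 = -19^4 · 39. (Sign doesn't affect v_p.) So v_19(-5082519) = 4.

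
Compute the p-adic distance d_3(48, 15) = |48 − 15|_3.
d_3(48, 15) = 1/3

Step 1 — x − y = 48 − 15 = 33. Step 2 — v_3(33) = 1 (factor: 33 = (3^1 · 11); the sign does not affect v_p). Step 3 — |x − y|_3 = 3^{-1} = 1/3.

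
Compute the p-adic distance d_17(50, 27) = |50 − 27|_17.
d_17(50, 27) = 1

Step 1 — x − y = 50 − 27 = 23. Step 2 — v_17(23) = 0 (factor: 23 = (17^0 · 23); the sign does not affect v_p). Step 3 — |x − y|_17 = 17^{0} = 1.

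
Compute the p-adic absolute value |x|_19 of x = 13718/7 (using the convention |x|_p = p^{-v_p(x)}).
|13718/7|_19 = 1/6859

Step 1 — compute v_19(x) by factoring powers of 19 out of the numerator and denominator: v_19(13718/7) = 3. Step 2 — apply |x|_p = p^{-v_p(x)} = 19^{-3} = 1/6859.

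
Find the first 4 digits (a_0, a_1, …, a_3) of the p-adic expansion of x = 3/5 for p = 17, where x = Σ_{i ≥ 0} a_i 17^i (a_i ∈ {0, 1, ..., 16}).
(a_0, …, a_3) = (4, 10, 13, 6)

v_17(3/5) = 0 (numerator and denominator both coprime to 17), so x ∈ ℤ_17^×. Compute digits iteratively via a_i = x_i mod 17, x_{i+1} = (x_i − a_i)/17, with x_0 = x:
  x_0 = 3/5;  a_0 = 4;  x_1 = (x_0 − 4)/17 = -1/5
  x_1 = -1/5;  a_1 = 10;  x_2 = (x_1 − 10)/17 = -3/5
  x_2 = -3/5;  a_2 = 13;  x_3 = (x_2 − 13)/17 = -4/5
  x_3 = -4/5;  a_3 = 6;  x_4 = (x_3 − 6)/17 = -2/5
Digits: (4, 10, 13, 6).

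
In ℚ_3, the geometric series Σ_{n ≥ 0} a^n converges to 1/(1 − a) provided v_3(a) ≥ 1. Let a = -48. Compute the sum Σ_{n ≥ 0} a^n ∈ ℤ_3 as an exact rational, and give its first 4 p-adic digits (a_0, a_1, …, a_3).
Σ a^n = 1/(1 − a) = 1/49;  first 4 digits = (1, 2, 1, 1)

v_3(a) = 1 ≥ 1, so the series converges in ℤ_3 to 1/(1 − a) = 1/(1 − (-48)) = 1/49. Expand this rational in ℤ_3: compute digits iteratively via d_i = x_i mod 3, x_{i+1} = (x_i − d_i)/3. The first 4 digits are (1, 2, 1, 1).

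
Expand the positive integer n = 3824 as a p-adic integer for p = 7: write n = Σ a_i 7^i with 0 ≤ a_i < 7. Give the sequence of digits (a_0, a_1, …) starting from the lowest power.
(a_0, a_1, …) = (2, 0, 1, 4, 1)

Repeated division by 7 gives the digits low-to-high: 3824 = 2 + 1·7^2 + 4·7^3 + 1·7^4. Digit sequence: (2, 0, 1, 4, 1).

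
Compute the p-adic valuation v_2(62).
v_2(62) = 1

v_2(n) is the largest exponent k such that 2^k divides n. Factor out: 62 = 2^1 · 31. (Sign doesn't affect v_p.) So v_2(62) = 1.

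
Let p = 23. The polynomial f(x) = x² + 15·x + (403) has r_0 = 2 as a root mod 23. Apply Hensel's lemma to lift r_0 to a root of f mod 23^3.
r_2 = 3153 (mod 12167)

Hensel: r_{i+1} = r_i − f(r_i)·(f′(r_i))^{-1} mod 23^{i+2}, f′(x) = 2x + 15. Iterate:
  r_0 = 2 (mod 23)
  r_1 = 508 (mod 529)
  r_2 = 3153 (mod 12167)
Final: r = 3153 satisfies f(r) ≡ 0 mod 23^3.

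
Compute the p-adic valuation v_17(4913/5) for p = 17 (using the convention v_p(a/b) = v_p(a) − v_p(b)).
v_17(4913/5) = 3

Factor powers of 17 from the numerator and denominator of the reduced fraction: 4913 = 17^3 · 1 and 5 = 17^0 · 5. Apply v_p(a/b) = v_p(a) − v_p(b): v_17(4913/5) = 3 − 0 = 3.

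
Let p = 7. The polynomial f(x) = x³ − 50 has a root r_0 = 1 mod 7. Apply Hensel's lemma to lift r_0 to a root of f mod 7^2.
r_1 = 1 (mod 49)

Hensel: r_{i+1} = r_i − f(r_i)/f′(r_i) mod 7^{i+2}, where f′(x) = 3x². Iterate:
  r_0 = 1 (mod 7)
  r_1 = 1 (mod 49)
Final: r = 1 with f(r) ≡ 0 mod 7^2.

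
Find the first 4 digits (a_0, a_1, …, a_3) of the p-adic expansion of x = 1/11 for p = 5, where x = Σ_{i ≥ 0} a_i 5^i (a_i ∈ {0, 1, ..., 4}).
(a_0, …, a_3) = (1, 3, 3, 2)

v_5(1/11) = 0 (numerator and denominator both coprime to 5), so x ∈ ℤ_5^×. Compute digits iteratively via a_i = x_i mod 5, x_{i+1} = (x_i − a_i)/5, with x_0 = x:
  x_0 = 1/11;  a_0 = 1;  x_1 = (x_0 − 1)/5 = -2/11
  x_1 = -2/11;  a_1 = 3;  x_2 = (x_1 − 3)/5 = -7/11
  x_2 = -7/11;  a_2 = 3;  x_3 = (x_2 − 3)/5 = -8/11
  x_3 = -8/11;  a_3 = 2;  x_4 = (x_3 − 2)/5 = -6/11
Digits: (1, 3, 3, 2).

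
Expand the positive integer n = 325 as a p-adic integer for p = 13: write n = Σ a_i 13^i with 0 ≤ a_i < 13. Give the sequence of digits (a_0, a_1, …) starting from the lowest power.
(a_0, a_1, …) = (0, 12, 1)

Repeated division by 13 gives the digits low-to-high: 325 = 12·13^1 + 1·13^2. Digit sequence: (0, 12, 1).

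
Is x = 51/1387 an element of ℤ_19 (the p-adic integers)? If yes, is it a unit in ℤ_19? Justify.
x ∉ ℤ_19 (v_19(x) = -1 < 0)

ℤ_19 = {x ∈ ℚ_19 : v_19(x) ≥ 0} and ℤ_19^× = {x ∈ ℤ_19 : v_19(x) = 0}. Here v_19(51/1387) = v_19(num) − v_19(den) = -1; compare against these criteria.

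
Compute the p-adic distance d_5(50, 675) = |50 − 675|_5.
d_5(50, 675) = 1/625

Step 1 — x − y = 50 − 675 = -625. Step 2 — v_5(-625) = 4 (factor: -625 = −(5^4 · 1); the sign does not affect v_p). Step 3 — |x − y|_5 = 5^{-4} = 1/625.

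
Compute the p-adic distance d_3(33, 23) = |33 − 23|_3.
d_3(33, 23) = 1

Step 1 — x − y = 33 − 23 = 10. Step 2 — v_3(10) = 0 (factor: 10 = (3^0 · 10); the sign does not affect v_p). Step 3 — |x − y|_3 = 3^{0} = 1.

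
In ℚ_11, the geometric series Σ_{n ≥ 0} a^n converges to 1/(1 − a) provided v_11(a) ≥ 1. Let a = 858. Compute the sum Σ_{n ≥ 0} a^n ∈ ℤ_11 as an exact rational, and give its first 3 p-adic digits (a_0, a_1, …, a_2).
Σ a^n = 1/(1 − a) = -1/857;  first 3 digits = (1, 1, 8)

v_11(a) = 1 ≥ 1, so the series converges in ℤ_11 to 1/(1 − a) = 1/(1 − 858) = -1/857. Expand this rational in ℤ_11: compute digits iteratively via d_i = x_i mod 11, x_{i+1} = (x_i − d_i)/11. The first 3 digits are (1, 1, 8).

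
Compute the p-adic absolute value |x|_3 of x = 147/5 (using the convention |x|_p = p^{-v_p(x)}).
|147/5|_3 = 1/3

Step 1 — compute v_3(x) by factoring powers of 3 out of the numerator and denominator: v_3(147/5) = 1. Step 2 — apply |x|_p = p^{-v_p(x)} = 3^{-1} = 1/3.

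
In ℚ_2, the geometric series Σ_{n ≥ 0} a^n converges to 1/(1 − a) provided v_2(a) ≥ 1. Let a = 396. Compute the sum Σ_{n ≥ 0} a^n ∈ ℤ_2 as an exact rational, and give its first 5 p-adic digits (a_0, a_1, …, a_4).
Σ a^n = 1/(1 − a) = -1/395;  first 5 digits = (1, 0, 1, 1, 1)

v_2(a) = 2 ≥ 1, so the series converges in ℤ_2 to 1/(1 − a) = 1/(1 − 396) = -1/395. Expand this rational in ℤ_2: compute digits iteratively via d_i = x_i mod 2, x_{i+1} = (x_i − d_i)/2. The first 5 digits are (1, 0, 1, 1, 1).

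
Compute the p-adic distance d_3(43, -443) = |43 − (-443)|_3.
d_3(43, -443) = 1/243

Step 1 — x − y = 43 − (-443) = 486. Step 2 — v_3(486) = 5 (factor: 486 = (3^5 · 2); the sign does not affect v_p). Step 3 — |x − y|_3 = 3^{-5} = 1/243.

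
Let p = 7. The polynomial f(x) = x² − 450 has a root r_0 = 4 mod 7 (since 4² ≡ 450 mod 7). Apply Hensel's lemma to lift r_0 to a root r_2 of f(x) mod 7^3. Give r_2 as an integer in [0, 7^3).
r_2 = 95 (mod 343)

Hensel's recurrence: r_{i+1} = r_i − f(r_i)·(f′(r_i))^{-1} mod 7^{i+2}, with f′(x) = 2x. Iterate:
  r_0 = 4 (mod 7)
  r_1 = 46 (mod 49)
  r_2 = 95 (mod 343)
Final: r_2 = 95, and one checks f(r_2) ≡ 0 mod 7^3.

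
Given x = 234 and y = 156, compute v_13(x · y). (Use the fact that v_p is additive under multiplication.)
v_13(36504) = 2

v_p(x) = 1 (factor: 234 = 13^1 · 18); v_p(y) = 1 (factor: 156 = 13^1 · 12). Additivity: v_p(xy) = v_p(x) + v_p(y) = 1 + 1 = 2. (Direct check: xy = 36504 = 13^2 · (216).)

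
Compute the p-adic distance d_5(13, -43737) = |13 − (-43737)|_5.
d_5(13, -43737) = 1/3125

Step 1 — x − y = 13 − (-43737) = 43750. Step 2 — v_5(43750) = 5 (factor: 43750 = (5^5 · 14); the sign does not affect v_p). Step 3 — |x − y|_5 = 5^{-5} = 1/3125.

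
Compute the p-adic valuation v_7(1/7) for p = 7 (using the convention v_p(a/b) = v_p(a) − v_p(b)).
v_7(1/7) = -1

Factor powers of 7 from the numerator and denominator of the reduced fraction: 1 = 7^0 · 1 and 7 = 7^1 · 1. Apply v_p(a/b) = v_p(a) − v_p(b): v_7(1/7) = 0 − 1 = -1.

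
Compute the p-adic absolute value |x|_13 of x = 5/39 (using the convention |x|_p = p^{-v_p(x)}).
|5/39|_13 = 13

Step 1 — compute v_13(x) by factoring powers of 13 out of the numerator and denominator: v_13(5/39) = -1. Step 2 — apply |x|_p = p^{-v_p(x)} = 13^{1} = 13.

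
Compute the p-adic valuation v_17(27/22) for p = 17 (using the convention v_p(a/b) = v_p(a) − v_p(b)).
v_17(27/22) = 0

Factor powers of 17 from the numerator and denominator of the reduced fraction: 27 = 17^0 · 27 and 22 = 17^0 · 22. Apply v_p(a/b) = v_p(a) − v_p(b): v_17(27/22) = 0 − 0 = 0.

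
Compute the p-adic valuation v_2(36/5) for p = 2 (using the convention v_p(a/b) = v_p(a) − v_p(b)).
v_2(36/5) = 2

Factor powers of 2 from the numerator and denominator of the reduced fraction: 36 = 2^2 · 9 and 5 = 2^0 · 5. Apply v_p(a/b) = v_p(a) − v_p(b): v_2(36/5) = 2 − 0 = 2.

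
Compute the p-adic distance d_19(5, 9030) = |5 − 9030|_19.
d_19(5, 9030) = 1/361

Step 1 — x − y = 5 − 9030 = -9025. Step 2 — v_19(-9025) = 2 (factor: -9025 = −(19^2 · 25); the sign does not affect v_p). Step 3 — |x − y|_19 = 19^{-2} = 1/361.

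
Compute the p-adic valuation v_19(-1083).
v_19(-1083) = 2

v_19(n) is the largest exponent k such that 19^k divides n. Factor out: -1083 = -19^2 · 3. (Sign doesn't affect v_p.) So v_19(-1083) = 2.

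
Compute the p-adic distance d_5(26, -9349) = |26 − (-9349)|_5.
d_5(26, -9349) = 1/3125

Step 1 — x − y = 26 − (-9349) = 9375. Step 2 — v_5(9375) = 5 (factor: 9375 = (5^5 · 3); the sign does not affect v_p). Step 3 — |x − y|_5 = 5^{-5} = 1/3125.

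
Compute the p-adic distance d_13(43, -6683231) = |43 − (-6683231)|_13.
d_13(43, -6683231) = 1/371293

Step 1 — x − y = 43 − (-6683231) = 6683274. Step 2 — v_13(6683274) = 5 (factor: 6683274 = (13^5 · 18); the sign does not affect v_p). Step 3 — |x − y|_13 = 13^{-5} = 1/371293.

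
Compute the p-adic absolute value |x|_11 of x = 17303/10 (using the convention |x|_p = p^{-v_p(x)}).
|17303/10|_11 = 1/1331

Step 1 — compute v_11(x) by factoring powers of 11 out of the numerator and denominator: v_11(17303/10) = 3. Step 2 — apply |x|_p = p^{-v_p(x)} = 11^{-3} = 1/1331.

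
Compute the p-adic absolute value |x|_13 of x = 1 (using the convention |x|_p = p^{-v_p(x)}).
|1|_13 = 1

Step 1 — compute v_13(x) by factoring powers of 13 out of the numerator and denominator: v_13(1) = 0. Step 2 — apply |x|_p = p^{-v_p(x)} = 13^{0} = 1.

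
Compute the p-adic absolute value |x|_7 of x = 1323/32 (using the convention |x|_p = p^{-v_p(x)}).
|1323/32|_7 = 1/49

Step 1 — compute v_7(x) by factoring powers of 7 out of the numerator and denominator: v_7(1323/32) = 2. Step 2 — apply |x|_p = p^{-v_p(x)} = 7^{-2} = 1/49.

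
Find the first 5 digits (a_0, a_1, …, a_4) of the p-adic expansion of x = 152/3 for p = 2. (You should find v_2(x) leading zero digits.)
(a_0, …, a_4) = (0, 0, 0, 1, 0)

v_2(152/3) = 3, so a_0 = ... = a_2 = 0. Factor out: x = 2^3 · u with u = 19/3 a unit in ℤ_2. Expand u iteratively via a_{v+i} = u_i mod 2, u_{i+1} = (u_i − a_{v+i})/2:
  u_0 = 19/3;  a_3 = 1;  u_1 = (u_0 − 1)/2 = 8/3
  u_1 = 8/3;  a_4 = 0;  u_2 = (u_1 − 0)/2 = 4/3
Digits: (0, 0, 0, 1, 0).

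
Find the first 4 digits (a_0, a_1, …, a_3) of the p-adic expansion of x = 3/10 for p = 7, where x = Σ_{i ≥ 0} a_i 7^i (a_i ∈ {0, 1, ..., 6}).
(a_0, …, a_3) = (1, 2, 6, 4)

v_7(3/10) = 0 (numerator and denominator both coprime to 7), so x ∈ ℤ_7^×. Compute digits iteratively via a_i = x_i mod 7, x_{i+1} = (x_i − a_i)/7, with x_0 = x:
  x_0 = 3/10;  a_0 = 1;  x_1 = (x_0 − 1)/7 = -1/10
  x_1 = -1/10;  a_1 = 2;  x_2 = (x_1 − 2)/7 = -3/10
  x_2 = -3/10;  a_2 = 6;  x_3 = (x_2 − 6)/7 = -9/10
  x_3 = -9/10;  a_3 = 4;  x_4 = (x_3 − 4)/7 = -7/10
Digits: (1, 2, 6, 4).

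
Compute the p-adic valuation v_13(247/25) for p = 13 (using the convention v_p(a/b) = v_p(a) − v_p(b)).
v_13(247/25) = 1

Factor powers of 13 from the numerator and denominator of the reduced fraction: 247 = 13^1 · 19 and 25 = 13^0 · 25. Apply v_p(a/b) = v_p(a) − v_p(b): v_13(247/25) = 1 − 0 = 1.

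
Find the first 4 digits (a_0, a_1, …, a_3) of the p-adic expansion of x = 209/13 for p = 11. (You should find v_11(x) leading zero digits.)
(a_0, …, a_3) = (0, 4, 4, 3)

v_11(209/13) = 1, so a_0 = ... = a_0 = 0. Factor out: x = 11^1 · u with u = 19/13 a unit in ℤ_11. Expand u iteratively via a_{v+i} = u_i mod 11, u_{i+1} = (u_i − a_{v+i})/11:
  u_0 = 19/13;  a_1 = 4;  u_1 = (u_0 − 4)/11 = -3/13
  u_1 = -3/13;  a_2 = 4;  u_2 = (u_1 − 4)/11 = -5/13
  u_2 = -5/13;  a_3 = 3;  u_3 = (u_2 − 3)/11 = -4/13
Digits: (0, 4, 4, 3).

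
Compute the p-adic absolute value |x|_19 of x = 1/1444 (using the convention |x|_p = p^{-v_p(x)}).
|1/1444|_19 = 361

Step 1 — compute v_19(x) by factoring powers of 19 out of the numerator and denominator: v_19(1/1444) = -2. Step 2 — apply |x|_p = p^{-v_p(x)} = 19^{2} = 361.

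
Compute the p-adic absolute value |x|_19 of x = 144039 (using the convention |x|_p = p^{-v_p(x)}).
|144039|_19 = 1/6859

Step 1 — compute v_19(x) by factoring powers of 19 out of the numerator and denominator: v_19(144039) = 3. Step 2 — apply |x|_p = p^{-v_p(x)} = 19^{-3} = 1/6859.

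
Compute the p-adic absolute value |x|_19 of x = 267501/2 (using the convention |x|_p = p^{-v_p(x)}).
|267501/2|_19 = 1/6859

Step 1 — compute v_19(x) by factoring powers of 19 out of the numerator and denominator: v_19(267501/2) = 3. Step 2 — apply |x|_p = p^{-v_p(x)} = 19^{-3} = 1/6859.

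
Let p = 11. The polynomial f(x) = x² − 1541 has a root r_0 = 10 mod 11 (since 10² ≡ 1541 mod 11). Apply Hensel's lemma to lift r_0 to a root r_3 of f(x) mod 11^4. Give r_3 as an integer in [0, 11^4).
r_3 = 4190 (mod 14641)

Hensel's recurrence: r_{i+1} = r_i − f(r_i)·(f′(r_i))^{-1} mod 11^{i+2}, with f′(x) = 2x. Iterate:
  r_0 = 10 (mod 11)
  r_1 = 76 (mod 121)
  r_2 = 197 (mod 1331)
  r_3 = 4190 (mod 14641)
Final: r_3 = 4190, and one checks f(r_3) ≡ 0 mod 11^4.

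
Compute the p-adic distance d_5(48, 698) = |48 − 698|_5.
d_5(48, 698) = 1/25

Step 1 — x − y = 48 − 698 = -650. Step 2 — v_5(-650) = 2 (factor: -650 = −(5^2 · 26); the sign does not affect v_p). Step 3 — |x − y|_5 = 5^{-2} = 1/25.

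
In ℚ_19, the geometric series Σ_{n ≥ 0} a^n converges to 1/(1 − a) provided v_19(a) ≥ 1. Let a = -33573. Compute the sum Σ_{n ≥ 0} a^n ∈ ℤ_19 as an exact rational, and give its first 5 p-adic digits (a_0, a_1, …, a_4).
Σ a^n = 1/(1 − a) = 1/33574;  first 5 digits = (1, 0, 2, 14, 3)

v_19(a) = 2 ≥ 1, so the series converges in ℤ_19 to 1/(1 − a) = 1/(1 − (-33573)) = 1/33574. Expand this rational in ℤ_19: compute digits iteratively via d_i = x_i mod 19, x_{i+1} = (x_i − d_i)/19. The first 5 digits are (1, 0, 2, 14, 3).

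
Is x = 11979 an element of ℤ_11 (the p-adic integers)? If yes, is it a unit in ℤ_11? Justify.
x ∈ ℤ_11 but not a unit; v_11(x) = 3 > 0

ℤ_11 = {x ∈ ℚ_11 : v_11(x) ≥ 0} and ℤ_11^× = {x ∈ ℤ_11 : v_11(x) = 0}. Here v_11(11979) = v_11(num) − v_11(den) = 3; compare against these criteria.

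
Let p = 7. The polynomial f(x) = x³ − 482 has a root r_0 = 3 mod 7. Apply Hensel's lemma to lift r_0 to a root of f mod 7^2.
r_1 = 38 (mod 49)

Hensel: r_{i+1} = r_i − f(r_i)/f′(r_i) mod 7^{i+2}, where f′(x) = 3x². Iterate:
  r_0 = 3 (mod 7)
  r_1 = 38 (mod 49)
Final: r = 38 with f(r) ≡ 0 mod 7^2.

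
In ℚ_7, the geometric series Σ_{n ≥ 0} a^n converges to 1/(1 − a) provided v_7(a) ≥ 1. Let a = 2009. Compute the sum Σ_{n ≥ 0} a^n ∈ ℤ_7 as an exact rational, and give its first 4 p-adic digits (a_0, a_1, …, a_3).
Σ a^n = 1/(1 − a) = -1/2008;  first 4 digits = (1, 0, 6, 5)

v_7(a) = 2 ≥ 1, so the series converges in ℤ_7 to 1/(1 − a) = 1/(1 − 2009) = -1/2008. Expand this rational in ℤ_7: compute digits iteratively via d_i = x_i mod 7, x_{i+1} = (x_i − d_i)/7. The first 4 digits are (1, 0, 6, 5).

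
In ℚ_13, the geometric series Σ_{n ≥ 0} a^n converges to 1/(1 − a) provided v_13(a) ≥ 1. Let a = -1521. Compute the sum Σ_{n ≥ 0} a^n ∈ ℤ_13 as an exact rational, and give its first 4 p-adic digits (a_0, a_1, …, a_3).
Σ a^n = 1/(1 − a) = 1/1522;  first 4 digits = (1, 0, 4, 12)

v_13(a) = 2 ≥ 1, so the series converges in ℤ_13 to 1/(1 − a) = 1/(1 − (-1521)) = 1/1522. Expand this rational in ℤ_13: compute digits iteratively via d_i = x_i mod 13, x_{i+1} = (x_i − d_i)/13. The first 4 digits are (1, 0, 4, 12).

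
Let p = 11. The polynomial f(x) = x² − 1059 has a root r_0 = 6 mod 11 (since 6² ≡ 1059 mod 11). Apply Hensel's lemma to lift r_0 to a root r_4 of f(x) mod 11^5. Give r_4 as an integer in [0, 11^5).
r_4 = 158450 (mod 161051)

Hensel's recurrence: r_{i+1} = r_i − f(r_i)·(f′(r_i))^{-1} mod 11^{i+2}, with f′(x) = 2x. Iterate:
  r_0 = 6 (mod 11)
  r_1 = 61 (mod 121)
  r_2 = 61 (mod 1331)
  r_3 = 12040 (mod 14641)
  r_4 = 158450 (mod 161051)
Final: r_4 = 158450, and one checks f(r_4) ≡ 0 mod 11^5.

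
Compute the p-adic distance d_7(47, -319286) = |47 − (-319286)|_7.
d_7(47, -319286) = 1/16807

Step 1 — x − y = 47 − (-319286) = 319333. Step 2 — v_7(319333) = 5 (factor: 319333 = (7^5 · 19); the sign does not affect v_p). Step 3 — |x − y|_7 = 7^{-5} = 1/16807.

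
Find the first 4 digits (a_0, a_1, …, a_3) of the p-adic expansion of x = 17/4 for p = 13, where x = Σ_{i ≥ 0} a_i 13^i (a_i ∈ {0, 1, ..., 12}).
(a_0, …, a_3) = (1, 10, 9, 9)

v_13(17/4) = 0 (numerator and denominator both coprime to 13), so x ∈ ℤ_13^×. Compute digits iteratively via a_i = x_i mod 13, x_{i+1} = (x_i − a_i)/13, with x_0 = x:
  x_0 = 17/4;  a_0 = 1;  x_1 = (x_0 − 1)/13 = 1/4
  x_1 = 1/4;  a_1 = 10;  x_2 = (x_1 − 10)/13 = -3/4
  x_2 = -3/4;  a_2 = 9;  x_3 = (x_2 − 9)/13 = -3/4
  x_3 = -3/4;  a_3 = 9;  x_4 = (x_3 − 9)/13 = -3/4
Digits: (1, 10, 9, 9).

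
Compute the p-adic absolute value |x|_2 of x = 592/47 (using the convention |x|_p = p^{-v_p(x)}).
|592/47|_2 = 1/16

Step 1 — compute v_2(x) by factoring powers of 2 out of the numerator and denominator: v_2(592/47) = 4. Step 2 — apply |x|_p = p^{-v_p(x)} = 2^{-4} = 1/16.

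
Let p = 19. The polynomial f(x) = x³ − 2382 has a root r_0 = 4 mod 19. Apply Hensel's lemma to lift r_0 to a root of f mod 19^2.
r_1 = 308 (mod 361)

Hensel: r_{i+1} = r_i − f(r_i)/f′(r_i) mod 19^{i+2}, where f′(x) = 3x². Iterate:
  r_0 = 4 (mod 19)
  r_1 = 308 (mod 361)
Final: r = 308 with f(r) ≡ 0 mod 19^2.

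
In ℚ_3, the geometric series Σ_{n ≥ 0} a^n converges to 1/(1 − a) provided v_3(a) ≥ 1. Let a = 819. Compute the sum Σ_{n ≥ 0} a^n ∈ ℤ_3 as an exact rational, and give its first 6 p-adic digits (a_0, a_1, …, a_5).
Σ a^n = 1/(1 − a) = -1/818;  first 6 digits = (1, 0, 1, 0, 2, 0)

v_3(a) = 2 ≥ 1, so the series converges in ℤ_3 to 1/(1 − a) = 1/(1 − 819) = -1/818. Expand this rational in ℤ_3: compute digits iteratively via d_i = x_i mod 3, x_{i+1} = (x_i − d_i)/3. The first 6 digits are (1, 0, 1, 0, 2, 0).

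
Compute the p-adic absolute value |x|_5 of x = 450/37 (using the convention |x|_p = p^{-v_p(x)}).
|450/37|_5 = 1/25

Step 1 — compute v_5(x) by factoring powers of 5 out of the numerator and denominator: v_5(450/37) = 2. Step 2 — apply |x|_p = p^{-v_p(x)} = 5^{-2} = 1/25.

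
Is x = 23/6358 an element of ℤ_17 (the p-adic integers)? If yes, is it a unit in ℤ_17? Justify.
x ∉ ℤ_17 (v_17(x) = -2 < 0)

ℤ_17 = {x ∈ ℚ_17 : v_17(x) ≥ 0} and ℤ_17^× = {x ∈ ℤ_17 : v_17(x) = 0}. Here v_17(23/6358) = v_17(num) − v_17(den) = -2; compare against these criteria.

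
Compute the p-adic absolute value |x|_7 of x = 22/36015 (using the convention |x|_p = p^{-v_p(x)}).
|22/36015|_7 = 2401

Step 1 — compute v_7(x) by factoring powers of 7 out of the numerator and denominator: v_7(22/36015) = -4. Step 2 — apply |x|_p = p^{-v_p(x)} = 7^{4} = 2401.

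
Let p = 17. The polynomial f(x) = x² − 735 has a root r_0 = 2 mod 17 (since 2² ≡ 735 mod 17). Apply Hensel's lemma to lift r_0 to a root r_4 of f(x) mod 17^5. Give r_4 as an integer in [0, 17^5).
r_4 = 708596 (mod 1419857)

Hensel's recurrence: r_{i+1} = r_i − f(r_i)·(f′(r_i))^{-1} mod 17^{i+2}, with f′(x) = 2x. Iterate:
  r_0 = 2 (mod 17)
  r_1 = 257 (mod 289)
  r_2 = 1124 (mod 4913)
  r_3 = 40428 (mod 83521)
  r_4 = 708596 (mod 1419857)
Final: r_4 = 708596, and one checks f(r_4) ≡ 0 mod 17^5.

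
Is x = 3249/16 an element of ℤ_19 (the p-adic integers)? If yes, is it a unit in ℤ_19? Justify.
x ∈ ℤ_19 but not a unit; v_19(x) = 2 > 0

ℤ_19 = {x ∈ ℚ_19 : v_19(x) ≥ 0} and ℤ_19^× = {x ∈ ℤ_19 : v_19(x) = 0}. Here v_19(3249/16) = v_19(num) − v_19(den) = 2; compare against these criteria.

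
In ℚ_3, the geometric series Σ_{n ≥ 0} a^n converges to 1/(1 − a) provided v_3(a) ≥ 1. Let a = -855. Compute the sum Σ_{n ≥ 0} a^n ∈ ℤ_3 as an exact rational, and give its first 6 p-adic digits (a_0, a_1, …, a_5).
Σ a^n = 1/(1 − a) = 1/856;  first 6 digits = (1, 0, 1, 1, 2, 1)

v_3(a) = 2 ≥ 1, so the series converges in ℤ_3 to 1/(1 − a) = 1/(1 − (-855)) = 1/856. Expand this rational in ℤ_3: compute digits iteratively via d_i = x_i mod 3, x_{i+1} = (x_i − d_i)/3. The first 6 digits are (1, 0, 1, 1, 2, 1).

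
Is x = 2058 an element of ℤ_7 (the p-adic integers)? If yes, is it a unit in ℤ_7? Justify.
x ∈ ℤ_7 but not a unit; v_7(x) = 3 > 0

ℤ_7 = {x ∈ ℚ_7 : v_7(x) ≥ 0} and ℤ_7^× = {x ∈ ℤ_7 : v_7(x) = 0}. Here v_7(2058) = v_7(num) − v_7(den) = 3; compare against these criteria.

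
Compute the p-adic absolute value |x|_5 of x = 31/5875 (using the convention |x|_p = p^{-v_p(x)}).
|31/5875|_5 = 125

Step 1 — compute v_5(x) by factoring powers of 5 out of the numerator and denominator: v_5(31/5875) = -3. Step 2 — apply |x|_p = p^{-v_p(x)} = 5^{3} = 125.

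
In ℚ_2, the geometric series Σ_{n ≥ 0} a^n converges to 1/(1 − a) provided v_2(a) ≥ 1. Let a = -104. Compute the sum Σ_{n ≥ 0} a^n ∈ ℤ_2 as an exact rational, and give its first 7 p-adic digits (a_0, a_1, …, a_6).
Σ a^n = 1/(1 − a) = 1/105;  first 7 digits = (1, 0, 0, 1, 1, 0, 1)

v_2(a) = 3 ≥ 1, so the series converges in ℤ_2 to 1/(1 − a) = 1/(1 − (-104)) = 1/105. Expand this rational in ℤ_2: compute digits iteratively via d_i = x_i mod 2, x_{i+1} = (x_i − d_i)/2. The first 7 digits are (1, 0, 0, 1, 1, 0, 1).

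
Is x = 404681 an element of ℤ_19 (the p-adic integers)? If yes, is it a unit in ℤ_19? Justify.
x ∈ ℤ_19 but not a unit; v_19(x) = 3 > 0

ℤ_19 = {x ∈ ℚ_19 : v_19(x) ≥ 0} and ℤ_19^× = {x ∈ ℤ_19 : v_19(x) = 0}. Here v_19(404681) = v_19(num) − v_19(den) = 3; compare against these criteria.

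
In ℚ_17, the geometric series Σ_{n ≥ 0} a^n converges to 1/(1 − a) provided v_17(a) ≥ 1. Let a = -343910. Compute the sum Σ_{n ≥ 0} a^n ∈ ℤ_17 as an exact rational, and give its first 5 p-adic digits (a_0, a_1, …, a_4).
Σ a^n = 1/(1 − a) = 1/343911;  first 5 digits = (1, 0, 0, 15, 12)

v_17(a) = 3 ≥ 1, so the series converges in ℤ_17 to 1/(1 − a) = 1/(1 − (-343910)) = 1/343911. Expand this rational in ℤ_17: compute digits iteratively via d_i = x_i mod 17, x_{i+1} = (x_i − d_i)/17. The first 5 digits are (1, 0, 0, 15, 12).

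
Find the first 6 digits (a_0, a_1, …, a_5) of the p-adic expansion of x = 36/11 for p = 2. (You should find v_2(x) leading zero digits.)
(a_0, …, a_5) = (0, 0, 1, 1, 0, 1)

v_2(36/11) = 2, so a_0 = ... = a_1 = 0. Factor out: x = 2^2 · u with u = 9/11 a unit in ℤ_2. Expand u iteratively via a_{v+i} = u_i mod 2, u_{i+1} = (u_i − a_{v+i})/2:
  u_0 = 9/11;  a_2 = 1;  u_1 = (u_0 − 1)/2 = -1/11
  u_1 = -1/11;  a_3 = 1;  u_2 = (u_1 − 1)/2 = -6/11
  u_2 = -6/11;  a_4 = 0;  u_3 = (u_2 − 0)/2 = -3/11
  u_3 = -3/11;  a_5 = 1;  u_4 = (u_3 − 1)/2 = -7/11
Digits: (0, 0, 1, 1, 0, 1).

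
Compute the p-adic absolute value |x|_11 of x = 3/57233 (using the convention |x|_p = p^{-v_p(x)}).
|3/57233|_11 = 1331

Step 1 — compute v_11(x) by factoring powers of 11 out of the numerator and denominator: v_11(3/57233) = -3. Step 2 — apply |x|_p = p^{-v_p(x)} = 11^{3} = 1331.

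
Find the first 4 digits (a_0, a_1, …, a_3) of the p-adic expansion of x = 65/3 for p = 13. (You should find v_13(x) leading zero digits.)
(a_0, …, a_3) = (0, 6, 4, 4)

v_13(65/3) = 1, so a_0 = ... = a_0 = 0. Factor out: x = 13^1 · u with u = 5/3 a unit in ℤ_13. Expand u iteratively via a_{v+i} = u_i mod 13, u_{i+1} = (u_i − a_{v+i})/13:
  u_0 = 5/3;  a_1 = 6;  u_1 = (u_0 − 6)/13 = -1/3
  u_1 = -1/3;  a_2 = 4;  u_2 = (u_1 − 4)/13 = -1/3
  u_2 = -1/3;  a_3 = 4;  u_3 = (u_2 − 4)/13 = -1/3
Digits: (0, 6, 4, 4).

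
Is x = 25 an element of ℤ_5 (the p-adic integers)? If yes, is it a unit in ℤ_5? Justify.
x ∈ ℤ_5 but not a unit; v_5(x) = 2 > 0

ℤ_5 = {x ∈ ℚ_5 : v_5(x) ≥ 0} and ℤ_5^× = {x ∈ ℤ_5 : v_5(x) = 0}. Here v_5(25) = v_5(num) − v_5(den) = 2; compare against these criteria.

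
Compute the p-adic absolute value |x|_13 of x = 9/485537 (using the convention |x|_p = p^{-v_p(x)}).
|9/485537|_13 = 28561

Step 1 — compute v_13(x) by factoring powers of 13 out of the numerator and denominator: v_13(9/485537) = -4. Step 2 — apply |x|_p = p^{-v_p(x)} = 13^{4} = 28561.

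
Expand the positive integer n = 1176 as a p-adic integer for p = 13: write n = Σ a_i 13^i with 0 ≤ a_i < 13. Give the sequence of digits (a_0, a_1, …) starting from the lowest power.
(a_0, a_1, …) = (6, 12, 6)

Repeated division by 13 gives the digits low-to-high: 1176 = 6 + 12·13^1 + 6·13^2. Digit sequence: (6, 12, 6).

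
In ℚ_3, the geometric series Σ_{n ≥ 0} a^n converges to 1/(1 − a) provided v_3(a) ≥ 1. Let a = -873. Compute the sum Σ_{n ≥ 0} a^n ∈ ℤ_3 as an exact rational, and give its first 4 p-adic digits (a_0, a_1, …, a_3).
Σ a^n = 1/(1 − a) = 1/874;  first 4 digits = (1, 0, 2, 0)

v_3(a) = 2 ≥ 1, so the series converges in ℤ_3 to 1/(1 − a) = 1/(1 − (-873)) = 1/874. Expand this rational in ℤ_3: compute digits iteratively via d_i = x_i mod 3, x_{i+1} = (x_i − d_i)/3. The first 4 digits are (1, 0, 2, 0).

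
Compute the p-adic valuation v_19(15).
v_19(15) = 0

v_19(n) is the largest exponent k such that 19^k divides n. Factor out: 15 = 19^0 · 15. (Sign doesn't affect v_p.) So v_19(15) = 0.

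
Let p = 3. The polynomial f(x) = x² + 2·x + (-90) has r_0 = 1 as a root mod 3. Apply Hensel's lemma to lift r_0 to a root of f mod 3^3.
r_2 = 7 (mod 27)

Hensel: r_{i+1} = r_i − f(r_i)·(f′(r_i))^{-1} mod 3^{i+2}, f′(x) = 2x + 2. Iterate:
  r_0 = 1 (mod 3)
  r_1 = 7 (mod 9)
  r_2 = 7 (mod 27)
Final: r = 7 satisfies f(r) ≡ 0 mod 3^3.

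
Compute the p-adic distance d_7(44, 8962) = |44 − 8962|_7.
d_7(44, 8962) = 1/343

Step 1 — x − y = 44 − 8962 = -8918. Step 2 — v_7(-8918) = 3 (factor: -8918 = −(7^3 · 26); the sign does not affect v_p). Step 3 — |x − y|_7 = 7^{-3} = 1/343.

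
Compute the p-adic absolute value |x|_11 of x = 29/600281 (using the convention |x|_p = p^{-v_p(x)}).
|29/600281|_11 = 14641

Step 1 — compute v_11(x) by factoring powers of 11 out of the numerator and denominator: v_11(29/600281) = -4. Step 2 — apply |x|_p = p^{-v_p(x)} = 11^{4} = 14641.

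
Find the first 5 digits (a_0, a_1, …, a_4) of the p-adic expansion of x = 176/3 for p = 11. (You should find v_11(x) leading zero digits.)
(a_0, …, a_4) = (0, 9, 7, 3, 7)

v_11(176/3) = 1, so a_0 = ... = a_0 = 0. Factor out: x = 11^1 · u with u = 16/3 a unit in ℤ_11. Expand u iteratively via a_{v+i} = u_i mod 11, u_{i+1} = (u_i − a_{v+i})/11:
  u_0 = 16/3;  a_1 = 9;  u_1 = (u_0 − 9)/11 = -1/3
  u_1 = -1/3;  a_2 = 7;  u_2 = (u_1 − 7)/11 = -2/3
  u_2 = -2/3;  a_3 = 3;  u_3 = (u_2 − 3)/11 = -1/3
  u_3 = -1/3;  a_4 = 7;  u_4 = (u_3 − 7)/11 = -2/3
Digits: (0, 9, 7, 3, 7).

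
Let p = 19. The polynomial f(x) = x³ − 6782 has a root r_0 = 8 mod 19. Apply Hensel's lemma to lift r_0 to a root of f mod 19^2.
r_1 = 255 (mod 361)

Hensel: r_{i+1} = r_i − f(r_i)/f′(r_i) mod 19^{i+2}, where f′(x) = 3x². Iterate:
  r_0 = 8 (mod 19)
  r_1 = 255 (mod 361)
Final: r = 255 with f(r) ≡ 0 mod 19^2.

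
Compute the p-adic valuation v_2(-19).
v_2(-19) = 0

v_2(n) is the largest exponent k such that 2^k divides n. Factor out: -19 = -2^0 · 19. (Sign doesn't affect v_p.) So v_2(-19) = 0.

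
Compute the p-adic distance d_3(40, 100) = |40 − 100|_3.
d_3(40, 100) = 1/3

Step 1 — x − y = 40 − 100 = -60. Step 2 — v_3(-60) = 1 (factor: -60 = −(3^1 · 20); the sign does not affect v_p). Step 3 — |x − y|_3 = 3^{-1} = 1/3.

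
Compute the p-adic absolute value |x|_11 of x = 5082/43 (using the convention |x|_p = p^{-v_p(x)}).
|5082/43|_11 = 1/121

Step 1 — compute v_11(x) by factoring powers of 11 out of the numerator and denominator: v_11(5082/43) = 2. Step 2 — apply |x|_p = p^{-v_p(x)} = 11^{-2} = 1/121.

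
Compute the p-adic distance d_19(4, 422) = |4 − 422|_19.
d_19(4, 422) = 1/19

Step 1 — x − y = 4 − 422 = -418. Step 2 — v_19(-418) = 1 (factor: -418 = −(19^1 · 22); the sign does not affect v_p). Step 3 — |x − y|_19 = 19^{-1} = 1/19.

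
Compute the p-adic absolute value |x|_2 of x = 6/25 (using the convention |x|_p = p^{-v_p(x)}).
|6/25|_2 = 1/2

Step 1 — compute v_2(x) by factoring powers of 2 out of the numerator and denominator: v_2(6/25) = 1. Step 2 — apply |x|_p = p^{-v_p(x)} = 2^{-1} = 1/2.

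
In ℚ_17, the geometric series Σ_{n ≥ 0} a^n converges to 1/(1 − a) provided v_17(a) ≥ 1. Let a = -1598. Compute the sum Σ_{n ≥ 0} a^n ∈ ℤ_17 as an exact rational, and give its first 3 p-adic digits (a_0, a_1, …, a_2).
Σ a^n = 1/(1 − a) = 1/1599;  first 3 digits = (1, 8, 7)

v_17(a) = 1 ≥ 1, so the series converges in ℤ_17 to 1/(1 − a) = 1/(1 − (-1598)) = 1/1599. Expand this rational in ℤ_17: compute digits iteratively via d_i = x_i mod 17, x_{i+1} = (x_i − d_i)/17. The first 3 digits are (1, 8, 7).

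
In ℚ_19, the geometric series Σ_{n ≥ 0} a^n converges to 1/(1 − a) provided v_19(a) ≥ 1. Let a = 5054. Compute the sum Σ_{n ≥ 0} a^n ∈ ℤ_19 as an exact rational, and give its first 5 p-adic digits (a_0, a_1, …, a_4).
Σ a^n = 1/(1 − a) = -1/5053;  first 5 digits = (1, 0, 14, 0, 6)

v_19(a) = 2 ≥ 1, so the series converges in ℤ_19 to 1/(1 − a) = 1/(1 − 5054) = -1/5053. Expand this rational in ℤ_19: compute digits iteratively via d_i = x_i mod 19, x_{i+1} = (x_i − d_i)/19. The first 5 digits are (1, 0, 14, 0, 6).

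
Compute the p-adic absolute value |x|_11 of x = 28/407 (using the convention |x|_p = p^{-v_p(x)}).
|28/407|_11 = 11

Step 1 — compute v_11(x) by factoring powers of 11 out of the numerator and denominator: v_11(28/407) = -1. Step 2 — apply |x|_p = p^{-v_p(x)} = 11^{1} = 11.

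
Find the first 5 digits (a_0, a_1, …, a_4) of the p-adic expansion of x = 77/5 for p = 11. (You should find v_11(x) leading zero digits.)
(a_0, …, a_4) = (0, 8, 6, 6, 6)

v_11(77/5) = 1, so a_0 = ... = a_0 = 0. Factor out: x = 11^1 · u with u = 7/5 a unit in ℤ_11. Expand u iteratively via a_{v+i} = u_i mod 11, u_{i+1} = (u_i − a_{v+i})/11:
  u_0 = 7/5;  a_1 = 8;  u_1 = (u_0 − 8)/11 = -3/5
  u_1 = -3/5;  a_2 = 6;  u_2 = (u_1 − 6)/11 = -3/5
  u_2 = -3/5;  a_3 = 6;  u_3 = (u_2 − 6)/11 = -3/5
  u_3 = -3/5;  a_4 = 6;  u_4 = (u_3 − 6)/11 = -3/5
Digits: (0, 8, 6, 6, 6).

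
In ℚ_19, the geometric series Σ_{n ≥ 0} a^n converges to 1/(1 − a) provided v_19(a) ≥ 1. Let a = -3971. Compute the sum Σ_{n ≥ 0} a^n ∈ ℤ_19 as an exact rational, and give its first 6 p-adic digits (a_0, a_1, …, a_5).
Σ a^n = 1/(1 − a) = 1/3972;  first 6 digits = (1, 0, 8, 18, 6, 6)

v_19(a) = 2 ≥ 1, so the series converges in ℤ_19 to 1/(1 − a) = 1/(1 − (-3971)) = 1/3972. Expand this rational in ℤ_19: compute digits iteratively via d_i = x_i mod 19, x_{i+1} = (x_i − d_i)/19. The first 6 digits are (1, 0, 8, 18, 6, 6).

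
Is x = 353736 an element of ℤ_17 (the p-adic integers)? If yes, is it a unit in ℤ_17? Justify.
x ∈ ℤ_17 but not a unit; v_17(x) = 3 > 0

ℤ_17 = {x ∈ ℚ_17 : v_17(x) ≥ 0} and ℤ_17^× = {x ∈ ℤ_17 : v_17(x) = 0}. Here v_17(353736) = v_17(num) − v_17(den) = 3; compare against these criteria.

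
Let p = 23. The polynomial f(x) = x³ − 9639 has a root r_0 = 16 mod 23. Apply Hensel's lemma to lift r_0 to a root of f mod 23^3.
r_2 = 7215 (mod 12167)

Hensel: r_{i+1} = r_i − f(r_i)/f′(r_i) mod 23^{i+2}, where f′(x) = 3x². Iterate:
  r_0 = 16 (mod 23)
  r_1 = 338 (mod 529)
  r_2 = 7215 (mod 12167)
Final: r = 7215 with f(r) ≡ 0 mod 23^3.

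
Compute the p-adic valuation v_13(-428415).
v_13(-428415) = 4

v_13(n) is the largest exponent k such that 13^k divides n. Factor out: -428415 = -13^4 · 15. (Sign doesn't affect v_p.) So v_13(-428415) = 4.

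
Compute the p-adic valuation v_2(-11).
v_2(-11) = 0

v_2(n) is the largest exponent k such that 2^k divides n. Factor out: -11 = -2^0 · 11. (Sign doesn't affect v_p.) So v_2(-11) = 0.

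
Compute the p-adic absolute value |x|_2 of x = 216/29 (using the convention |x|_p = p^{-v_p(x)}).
|216/29|_2 = 1/8

Step 1 — compute v_2(x) by factoring powers of 2 out of the numerator and denominator: v_2(216/29) = 3. Step 2 — apply |x|_p = p^{-v_p(x)} = 2^{-3} = 1/8.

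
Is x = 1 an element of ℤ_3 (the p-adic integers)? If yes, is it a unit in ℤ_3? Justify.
x ∈ ℤ_3^× (unit); v_3(x) = 0

ℤ_3 = {x ∈ ℚ_3 : v_3(x) ≥ 0} and ℤ_3^× = {x ∈ ℤ_3 : v_3(x) = 0}. Here v_3(1) = v_3(num) − v_3(den) = 0; compare against these criteria.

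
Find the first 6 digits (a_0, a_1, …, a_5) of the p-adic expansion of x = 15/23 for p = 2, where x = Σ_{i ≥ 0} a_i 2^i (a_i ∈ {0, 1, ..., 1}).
(a_0, …, a_5) = (1, 0, 0, 1, 0, 0)

v_2(15/23) = 0 (numerator and denominator both coprime to 2), so x ∈ ℤ_2^×. Compute digits iteratively via a_i = x_i mod 2, x_{i+1} = (x_i − a_i)/2, with x_0 = x:
  x_0 = 15/23;  a_0 = 1;  x_1 = (x_0 − 1)/2 = -4/23
  x_1 = -4/23;  a_1 = 0;  x_2 = (x_1 − 0)/2 = -2/23
  x_2 = -2/23;  a_2 = 0;  x_3 = (x_2 − 0)/2 = -1/23
  x_3 = -1/23;  a_3 = 1;  x_4 = (x_3 − 1)/2 = -12/23
  x_4 = -12/23;  a_4 = 0;  x_5 = (x_4 − 0)/2 = -6/23
  x_5 = -6/23;  a_5 = 0;  x_6 = (x_5 − 0)/2 = -3/23
Digits: (1, 0, 0, 1, 0, 0).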